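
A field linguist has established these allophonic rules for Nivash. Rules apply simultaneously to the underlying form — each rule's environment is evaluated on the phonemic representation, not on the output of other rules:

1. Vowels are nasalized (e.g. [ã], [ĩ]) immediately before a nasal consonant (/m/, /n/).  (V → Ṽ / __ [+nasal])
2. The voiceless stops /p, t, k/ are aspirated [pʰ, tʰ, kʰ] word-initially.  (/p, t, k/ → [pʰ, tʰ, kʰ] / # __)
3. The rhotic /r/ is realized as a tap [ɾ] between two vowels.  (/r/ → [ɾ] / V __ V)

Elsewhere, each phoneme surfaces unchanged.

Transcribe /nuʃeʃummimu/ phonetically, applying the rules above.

/n/ (word-initial) is unaffected → [n].
/u/ (between /n/ and /ʃ/): rule 1 targets it, but not before a nasal consonant → unchanged [u].
/ʃ/ stays [ʃ].
/e/ (between /ʃ/ and /ʃ/): rule 1 targets it, but not before a nasal consonant → unchanged [e].
/ʃ/ (between /e/ and /u/): no rule targets it → [ʃ].
/u/ — between /ʃ/ and /m/, before a nasal consonant — surfaces as [ũ] (rule 1).
/m/ — not in any rule's target class → [m].
/m/ stays [m].
/i/ (between /m/ and /m/) occurs before a nasal consonant → [ĩ] by rule 1.
/m/ — not in any rule's target class → [m].
/u/ (word-final): rule 1 targets it, but not before a nasal consonant → unchanged [u].

[nuʃeʃũmmĩmu]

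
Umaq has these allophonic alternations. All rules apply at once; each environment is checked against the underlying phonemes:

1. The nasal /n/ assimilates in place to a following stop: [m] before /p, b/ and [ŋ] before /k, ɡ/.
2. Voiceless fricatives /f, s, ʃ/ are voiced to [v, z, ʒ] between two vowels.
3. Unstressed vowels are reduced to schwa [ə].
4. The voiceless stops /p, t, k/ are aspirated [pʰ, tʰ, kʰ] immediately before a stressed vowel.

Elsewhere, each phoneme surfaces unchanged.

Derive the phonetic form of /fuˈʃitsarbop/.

[fəˈʒitsərbəp]

/f/ (word-initial) is in the target of rule 2 but the environment (between two vowels) is not met → [f].
/u/ (between /f/ and /ʃ/): in an unstressed syllable, so rule 3 applies → [ə].
/ʃ/ meets the environment for rule 2 (between two vowels) → [ʒ].
/i/ — between /ʃ/ and /t/; rule 3 does not apply here → [i].
/t/ (between /i/ and /s/) fails the environment for rule 4, so it stays [t].
/s/ (between /t/ and /a/): rule 2 targets it, but not between two vowels → unchanged [s].
/a/ (between /s/ and /r/): in an unstressed syllable, so rule 3 applies → [ə].
Rule 3 applies to /o/ (between /b/ and /p/: in an unstressed syllable) → [ə].
/p/ (word-final): rule 4 targets it, but not immediately before a stressed vowel → unchanged [p].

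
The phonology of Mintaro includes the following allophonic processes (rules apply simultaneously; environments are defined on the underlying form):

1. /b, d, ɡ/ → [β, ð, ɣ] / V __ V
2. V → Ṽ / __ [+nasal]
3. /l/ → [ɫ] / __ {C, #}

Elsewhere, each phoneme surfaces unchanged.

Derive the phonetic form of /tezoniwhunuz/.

[tezõniwhũnuz]

/t/ (word-initial) is unaffected → [t].
/e/ (between /t/ and /z/): rule 2 targets it, but not before a nasal consonant → unchanged [e].
/z/ (between /e/ and /o/) is unaffected → [z].
Rule 2 applies to /o/ (between /z/ and /n/: before a nasal consonant) → [õ].
/n/ (between /o/ and /i/) is unaffected → [n].
/i/ (between /n/ and /w/) fails the environment for rule 2, so it stays [i].
/w/ (between /i/ and /h/): no rule targets it → [w].
/h/ — not in any rule's target class → [h].
/u/ — between /h/ and /n/, before a nasal consonant — surfaces as [ũ] (rule 2).
/n/ stays [n].
/u/ — between /n/ and /z/; rule 2 does not apply here → [u].
/z/ — not in any rule's target class → [z].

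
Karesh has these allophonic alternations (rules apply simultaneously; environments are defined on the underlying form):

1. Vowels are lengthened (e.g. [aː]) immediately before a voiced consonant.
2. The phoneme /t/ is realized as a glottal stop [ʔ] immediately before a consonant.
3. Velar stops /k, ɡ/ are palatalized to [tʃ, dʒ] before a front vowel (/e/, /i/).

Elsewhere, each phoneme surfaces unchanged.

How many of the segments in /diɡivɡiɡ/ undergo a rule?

5

Segments that undergo a rule: /i/ → [iː] (rule 1); /ɡ/ → [dʒ] (rule 3); /i/ → [iː] (rule 1); /ɡ/ → [dʒ] (rule 3); /i/ → [iː] (rule 1).
All other segments surface unchanged.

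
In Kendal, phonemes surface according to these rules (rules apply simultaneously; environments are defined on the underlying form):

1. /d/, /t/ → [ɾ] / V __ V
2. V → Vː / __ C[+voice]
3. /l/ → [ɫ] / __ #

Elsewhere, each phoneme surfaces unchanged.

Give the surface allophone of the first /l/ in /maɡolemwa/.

[l]

/l/ (between /o/ and /e/) is in the target of rule 3 but the environment (word-finally) is not met → [l].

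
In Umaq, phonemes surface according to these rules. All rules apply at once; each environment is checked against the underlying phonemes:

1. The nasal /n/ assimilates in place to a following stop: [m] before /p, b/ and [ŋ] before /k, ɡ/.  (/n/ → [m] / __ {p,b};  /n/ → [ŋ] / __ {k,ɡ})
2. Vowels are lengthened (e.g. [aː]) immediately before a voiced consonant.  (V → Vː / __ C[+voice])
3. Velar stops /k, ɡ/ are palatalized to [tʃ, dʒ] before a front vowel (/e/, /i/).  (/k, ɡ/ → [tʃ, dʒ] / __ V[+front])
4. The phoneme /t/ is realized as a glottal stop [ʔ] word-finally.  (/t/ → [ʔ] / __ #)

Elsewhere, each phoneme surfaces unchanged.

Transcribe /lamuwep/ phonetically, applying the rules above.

Rule 2 applies to /a/ (between /l/ and /m/: before a voiced consonant) → [aː].
/u/ (between /m/ and /w/) occurs before a voiced consonant → [uː] by rule 2.
/e/ (between /w/ and /p/) fails the environment for rule 2, so it stays [e].

[laːmuːwep]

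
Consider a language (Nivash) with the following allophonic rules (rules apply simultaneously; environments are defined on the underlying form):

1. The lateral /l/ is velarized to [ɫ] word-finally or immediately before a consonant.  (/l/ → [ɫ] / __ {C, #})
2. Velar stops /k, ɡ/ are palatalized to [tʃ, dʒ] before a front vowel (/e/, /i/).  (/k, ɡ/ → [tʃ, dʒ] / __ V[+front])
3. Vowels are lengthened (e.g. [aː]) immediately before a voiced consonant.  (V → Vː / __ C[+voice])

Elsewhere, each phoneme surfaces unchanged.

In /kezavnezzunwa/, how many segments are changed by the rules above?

5

Segments that undergo a rule: /k/ → [tʃ] (rule 2); /e/ → [eː] (rule 3); /a/ → [aː] (rule 3); /e/ → [eː] (rule 3); /u/ → [uː] (rule 3).
All other segments surface unchanged.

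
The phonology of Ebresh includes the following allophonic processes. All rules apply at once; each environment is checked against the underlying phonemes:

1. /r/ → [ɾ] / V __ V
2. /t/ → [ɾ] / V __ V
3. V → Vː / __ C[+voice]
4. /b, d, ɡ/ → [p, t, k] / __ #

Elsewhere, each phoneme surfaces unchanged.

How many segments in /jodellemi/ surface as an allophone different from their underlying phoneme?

3

Segments that undergo a rule: /o/ → [oː] (rule 3); /e/ → [eː] (rule 3); /e/ → [eː] (rule 3).
All other segments surface unchanged.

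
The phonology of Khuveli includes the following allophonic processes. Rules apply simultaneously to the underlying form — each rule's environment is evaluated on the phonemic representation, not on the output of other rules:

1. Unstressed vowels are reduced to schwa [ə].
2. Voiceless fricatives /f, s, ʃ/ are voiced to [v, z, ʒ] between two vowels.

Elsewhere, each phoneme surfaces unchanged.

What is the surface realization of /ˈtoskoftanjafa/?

[ˈtoskəftənjəvə]

/t/ — not in any rule's target class → [t].
/o/ (between /t/ and /s/) fails the environment for rule 1, so it stays [o].
/s/ (between /o/ and /k/) fails the environment for rule 2, so it stays [s].
/k/ stays [k].
/o/ — between /k/ and /f/, in an unstressed syllable — surfaces as [ə] (rule 1).
/f/ (between /o/ and /t/): rule 2 targets it, but not between two vowels → unchanged [f].
/t/ — not in any rule's target class → [t].
/a/ (between /t/ and /n/): in an unstressed syllable, so rule 1 applies → [ə].
/n/ (between /a/ and /j/): no rule targets it → [n].
/j/ (between /n/ and /a/) is unaffected → [j].
/a/ — between /j/ and /f/, in an unstressed syllable — surfaces as [ə] (rule 1).
/f/ — between /a/ and /a/, between two vowels — surfaces as [v] (rule 2).
/a/ (word-final): in an unstressed syllable, so rule 1 applies → [ə].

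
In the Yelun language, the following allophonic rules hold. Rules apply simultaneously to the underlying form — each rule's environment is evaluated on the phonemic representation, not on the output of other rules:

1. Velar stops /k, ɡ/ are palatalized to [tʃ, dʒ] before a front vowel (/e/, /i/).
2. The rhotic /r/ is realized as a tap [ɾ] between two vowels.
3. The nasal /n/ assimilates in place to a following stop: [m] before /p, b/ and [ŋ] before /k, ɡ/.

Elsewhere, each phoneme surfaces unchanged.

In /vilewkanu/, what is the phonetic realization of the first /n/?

[n]

/n/ — between /a/ and /u/; rule 3 does not apply here → [n].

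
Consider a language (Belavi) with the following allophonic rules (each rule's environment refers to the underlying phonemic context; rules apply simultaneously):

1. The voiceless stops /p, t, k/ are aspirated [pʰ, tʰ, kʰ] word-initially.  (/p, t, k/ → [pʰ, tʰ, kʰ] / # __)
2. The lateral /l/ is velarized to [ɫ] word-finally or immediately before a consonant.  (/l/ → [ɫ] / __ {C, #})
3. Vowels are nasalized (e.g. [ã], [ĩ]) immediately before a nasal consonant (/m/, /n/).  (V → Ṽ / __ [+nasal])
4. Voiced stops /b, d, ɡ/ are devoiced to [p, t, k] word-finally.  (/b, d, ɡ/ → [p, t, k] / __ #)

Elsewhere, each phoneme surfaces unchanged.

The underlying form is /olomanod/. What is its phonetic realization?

/o/ — word-initial; rule 3 does not apply here → [o].
/l/ — between /o/ and /o/; rule 2 does not apply here → [l].
/o/ (between /l/ and /m/) occurs before a nasal consonant → [õ] by rule 3.
/m/ (between /o/ and /a/) is unaffected → [m].
/a/ (between /m/ and /n/): before a nasal consonant, so rule 3 applies → [ã].
/n/ (between /a/ and /o/) is unaffected → [n].
/o/ (between /n/ and /d/): rule 3 targets it, but not before a nasal consonant → unchanged [o].
/d/ — word-final, word-finally — surfaces as [t] (rule 4).

[olõmãnot]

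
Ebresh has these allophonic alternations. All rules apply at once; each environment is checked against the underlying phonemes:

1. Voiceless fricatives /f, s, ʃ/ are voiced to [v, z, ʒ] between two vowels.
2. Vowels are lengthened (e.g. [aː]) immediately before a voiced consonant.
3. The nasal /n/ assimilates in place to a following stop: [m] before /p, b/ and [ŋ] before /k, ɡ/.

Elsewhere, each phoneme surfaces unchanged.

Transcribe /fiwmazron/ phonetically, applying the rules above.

/f/ (word-initial) fails the environment for rule 1, so it stays [f].
Rule 2 applies to /i/ (between /f/ and /w/: before a voiced consonant) → [iː].
/w/ stays [w].
/m/ — not in any rule's target class → [m].
Rule 2 applies to /a/ (between /m/ and /z/: before a voiced consonant) → [aː].
/z/ (between /a/ and /r/): no rule targets it → [z].
/r/ stays [r].
/o/ (between /r/ and /n/) occurs before a voiced consonant → [oː] by rule 2.
/n/ (word-final) fails the environment for rule 3, so it stays [n].

[fiːwmaːzroːn]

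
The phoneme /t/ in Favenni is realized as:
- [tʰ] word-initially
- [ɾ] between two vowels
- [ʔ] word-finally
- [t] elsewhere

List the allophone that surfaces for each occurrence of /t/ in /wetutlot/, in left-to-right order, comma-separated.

[ɾ], [t], [ʔ]

Occurrence 1 (position 3): between two vowels → [ɾ].
Occurrence 2 (position 5): no conditioning environment matches → elsewhere allophone [t].
Occurrence 3 (position 8): word-finally → [ʔ].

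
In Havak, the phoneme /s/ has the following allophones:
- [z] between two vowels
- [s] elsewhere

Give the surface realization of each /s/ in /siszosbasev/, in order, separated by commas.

Occurrence 1 (position 1): no conditioning environment matches → elsewhere allophone [s].
Occurrence 2 (position 3): no conditioning environment matches → elsewhere allophone [s].
Occurrence 3 (position 6): no conditioning environment matches → elsewhere allophone [s].
Occurrence 4 (position 9): between two vowels → [z].

[s], [s], [s], [z]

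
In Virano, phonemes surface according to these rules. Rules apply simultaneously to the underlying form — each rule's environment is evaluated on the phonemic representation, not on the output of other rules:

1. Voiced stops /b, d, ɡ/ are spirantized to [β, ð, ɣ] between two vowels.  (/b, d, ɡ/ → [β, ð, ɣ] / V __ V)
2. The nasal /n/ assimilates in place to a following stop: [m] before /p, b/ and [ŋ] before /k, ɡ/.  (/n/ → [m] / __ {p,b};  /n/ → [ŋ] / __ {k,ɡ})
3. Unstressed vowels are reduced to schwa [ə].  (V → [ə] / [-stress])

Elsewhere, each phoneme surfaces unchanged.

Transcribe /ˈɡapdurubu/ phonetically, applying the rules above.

[ˈɡapdərəβə]

/ɡ/ (word-initial): rule 1 targets it, but not between two vowels → unchanged [ɡ].
/a/ (between /ɡ/ and /p/) fails the environment for rule 3, so it stays [a].
/p/ (between /a/ and /d/) is unaffected → [p].
/d/ (between /p/ and /u/) fails the environment for rule 1, so it stays [d].
/u/ (between /d/ and /r/): in an unstressed syllable, so rule 3 applies → [ə].
/r/ stays [r].
/u/ (between /r/ and /b/) occurs in an unstressed syllable → [ə] by rule 3.
/b/ meets the environment for rule 1 (between two vowels) → [β].
Rule 3 applies to /u/ (word-final: in an unstressed syllable) → [ə].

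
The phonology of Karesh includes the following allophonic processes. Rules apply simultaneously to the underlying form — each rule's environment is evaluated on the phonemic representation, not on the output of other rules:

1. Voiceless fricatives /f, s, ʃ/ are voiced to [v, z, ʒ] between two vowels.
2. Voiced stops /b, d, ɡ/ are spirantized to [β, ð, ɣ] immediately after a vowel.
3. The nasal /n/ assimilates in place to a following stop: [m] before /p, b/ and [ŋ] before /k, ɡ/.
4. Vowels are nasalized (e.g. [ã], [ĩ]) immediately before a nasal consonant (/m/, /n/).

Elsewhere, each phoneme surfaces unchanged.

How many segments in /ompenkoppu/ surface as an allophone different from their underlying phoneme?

Segments that undergo a rule: /o/ → [õ] (rule 4); /e/ → [ẽ] (rule 4); /n/ → [ŋ] (rule 3).
All other segments surface unchanged.

3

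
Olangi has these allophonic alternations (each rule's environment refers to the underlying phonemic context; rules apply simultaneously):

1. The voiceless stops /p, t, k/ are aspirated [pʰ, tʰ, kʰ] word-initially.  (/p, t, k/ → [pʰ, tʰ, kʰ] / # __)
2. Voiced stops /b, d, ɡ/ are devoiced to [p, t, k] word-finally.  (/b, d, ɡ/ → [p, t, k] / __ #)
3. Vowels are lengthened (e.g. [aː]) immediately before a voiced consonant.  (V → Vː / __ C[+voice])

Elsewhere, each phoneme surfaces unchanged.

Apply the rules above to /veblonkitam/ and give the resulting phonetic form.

/v/ (word-initial) is unaffected → [v].
/e/ (between /v/ and /b/) occurs before a voiced consonant → [eː] by rule 3.
/b/ (between /e/ and /l/) is in the target of rule 2 but the environment (word-finally) is not met → [b].
/l/ stays [l].
/o/ (between /l/ and /n/): before a voiced consonant, so rule 3 applies → [oː].
/n/ stays [n].
/k/ (between /n/ and /i/) fails the environment for rule 1, so it stays [k].
/i/ (between /k/ and /t/) fails the environment for rule 3, so it stays [i].
/t/ (between /i/ and /a/) is in the target of rule 1 but the environment (word-initially) is not met → [t].
/a/ meets the environment for rule 3 (before a voiced consonant) → [aː].
/m/ (word-final): no rule targets it → [m].

[veːbloːnkitaːm]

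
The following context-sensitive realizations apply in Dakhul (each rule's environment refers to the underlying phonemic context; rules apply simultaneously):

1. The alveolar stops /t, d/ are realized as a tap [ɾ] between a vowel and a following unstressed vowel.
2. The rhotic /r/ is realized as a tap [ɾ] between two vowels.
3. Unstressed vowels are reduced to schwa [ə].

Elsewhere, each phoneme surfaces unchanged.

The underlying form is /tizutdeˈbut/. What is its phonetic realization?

[təzətdəˈbut]

/t/ (word-initial) fails the environment for rule 1, so it stays [t].
Rule 3 applies to /i/ (between /t/ and /z/: in an unstressed syllable) → [ə].
/u/ (between /z/ and /t/): in an unstressed syllable, so rule 3 applies → [ə].
/t/ (between /u/ and /d/) is in the target of rule 1 but the environment (between a vowel and a following unstressed vowel) is not met → [t].
/d/ (between /t/ and /e/) is in the target of rule 1 but the environment (between a vowel and a following unstressed vowel) is not met → [d].
/e/ — between /d/ and /b/, in an unstressed syllable — surfaces as [ə] (rule 3).
/u/ (between /b/ and /t/) is in the target of rule 3 but the environment (in an unstressed syllable) is not met → [u].
/t/ (word-final) fails the environment for rule 1, so it stays [t].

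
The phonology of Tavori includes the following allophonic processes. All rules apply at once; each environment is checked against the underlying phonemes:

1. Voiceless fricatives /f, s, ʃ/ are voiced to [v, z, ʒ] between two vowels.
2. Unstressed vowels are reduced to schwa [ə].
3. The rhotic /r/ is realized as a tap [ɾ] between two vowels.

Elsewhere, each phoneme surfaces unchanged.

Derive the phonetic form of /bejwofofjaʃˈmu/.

[bəjwəvəfjəʃˈmu]

/b/ (word-initial) is unaffected → [b].
/e/ — between /b/ and /j/, in an unstressed syllable — surfaces as [ə] (rule 2).
/j/ stays [j].
/w/ (between /j/ and /o/): no rule targets it → [w].
Rule 2 applies to /o/ (between /w/ and /f/: in an unstressed syllable) → [ə].
/f/ — between /o/ and /o/, between two vowels — surfaces as [v] (rule 1).
/o/ meets the environment for rule 2 (in an unstressed syllable) → [ə].
/f/ (between /o/ and /j/) fails the environment for rule 1, so it stays [f].
/j/ stays [j].
/a/ — between /j/ and /ʃ/, in an unstressed syllable — surfaces as [ə] (rule 2).
/ʃ/ (between /a/ and /m/) fails the environment for rule 1, so it stays [ʃ].
/m/ — not in any rule's target class → [m].
/u/ (word-final) is in the target of rule 2 but the environment (in an unstressed syllable) is not met → [u].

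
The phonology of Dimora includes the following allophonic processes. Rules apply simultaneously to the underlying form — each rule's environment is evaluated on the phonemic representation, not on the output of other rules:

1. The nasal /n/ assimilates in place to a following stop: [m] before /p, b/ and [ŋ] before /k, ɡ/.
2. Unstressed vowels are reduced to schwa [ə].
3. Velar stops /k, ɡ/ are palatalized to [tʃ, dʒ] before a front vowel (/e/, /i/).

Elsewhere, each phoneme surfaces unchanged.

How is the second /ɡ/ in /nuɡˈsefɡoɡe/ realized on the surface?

/ɡ/ (between /f/ and /o/) fails the environment for rule 3, so it stays [ɡ].

[ɡ]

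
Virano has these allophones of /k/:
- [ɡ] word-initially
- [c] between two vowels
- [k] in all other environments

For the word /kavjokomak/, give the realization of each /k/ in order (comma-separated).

[ɡ], [c], [k]

Occurrence 1 (position 1): word-initially → [ɡ].
Occurrence 2 (position 6): between two vowels → [c].
Occurrence 3 (position 10): no conditioning environment matches → elsewhere allophone [k].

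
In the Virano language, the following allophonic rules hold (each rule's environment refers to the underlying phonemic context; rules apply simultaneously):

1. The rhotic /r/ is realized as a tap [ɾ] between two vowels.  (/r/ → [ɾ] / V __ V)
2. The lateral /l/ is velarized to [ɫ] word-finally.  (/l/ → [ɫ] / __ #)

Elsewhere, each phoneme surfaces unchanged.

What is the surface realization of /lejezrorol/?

[lejezroɾoɫ]

/l/ (word-initial): rule 2 targets it, but not word-finally → unchanged [l].
/e/ (between /l/ and /j/) is unaffected → [e].
/j/ (between /e/ and /e/) is unaffected → [j].
/e/ (between /j/ and /z/) is unaffected → [e].
/z/ (between /e/ and /r/) is unaffected → [z].
/r/ (between /z/ and /o/): rule 1 targets it, but not between two vowels → unchanged [r].
/o/ (between /r/ and /r/): no rule targets it → [o].
/r/ meets the environment for rule 1 (between two vowels) → [ɾ].
/o/ (between /r/ and /l/) is unaffected → [o].
Rule 2 applies to /l/ (word-final: word-finally) → [ɫ].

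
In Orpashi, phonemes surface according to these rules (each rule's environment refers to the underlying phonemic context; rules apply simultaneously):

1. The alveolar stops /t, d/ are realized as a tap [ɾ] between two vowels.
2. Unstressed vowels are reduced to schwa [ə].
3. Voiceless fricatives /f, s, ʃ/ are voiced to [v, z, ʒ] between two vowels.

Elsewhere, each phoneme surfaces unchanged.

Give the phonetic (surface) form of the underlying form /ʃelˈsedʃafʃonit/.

[ʃəlˈsedʃəfʃənət]

/ʃ/ (word-initial) is in the target of rule 3 but the environment (between two vowels) is not met → [ʃ].
/e/ (between /ʃ/ and /l/): in an unstressed syllable, so rule 2 applies → [ə].
/s/ — between /l/ and /e/; rule 3 does not apply here → [s].
/e/ (between /s/ and /d/): rule 2 targets it, but not in an unstressed syllable → unchanged [e].
/d/ (between /e/ and /ʃ/): rule 1 targets it, but not between two vowels → unchanged [d].
/ʃ/ (between /d/ and /a/): rule 3 targets it, but not between two vowels → unchanged [ʃ].
/a/ (between /ʃ/ and /f/): in an unstressed syllable, so rule 2 applies → [ə].
/f/ — between /a/ and /ʃ/; rule 3 does not apply here → [f].
/ʃ/ — between /f/ and /o/; rule 3 does not apply here → [ʃ].
/o/ (between /ʃ/ and /n/) occurs in an unstressed syllable → [ə] by rule 2.
/i/ meets the environment for rule 2 (in an unstressed syllable) → [ə].
/t/ (word-final): rule 1 targets it, but not between two vowels → unchanged [t].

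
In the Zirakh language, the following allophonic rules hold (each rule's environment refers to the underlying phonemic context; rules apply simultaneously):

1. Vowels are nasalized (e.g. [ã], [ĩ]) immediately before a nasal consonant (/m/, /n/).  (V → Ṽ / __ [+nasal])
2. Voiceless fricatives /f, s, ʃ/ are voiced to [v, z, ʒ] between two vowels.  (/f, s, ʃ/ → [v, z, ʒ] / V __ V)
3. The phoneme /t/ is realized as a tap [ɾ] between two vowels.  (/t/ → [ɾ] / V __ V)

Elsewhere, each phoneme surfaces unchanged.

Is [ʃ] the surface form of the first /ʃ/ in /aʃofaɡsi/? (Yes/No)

Rule 2 applies to /ʃ/ (between /a/ and /o/: between two vowels) → [ʒ].
The actual realization is [ʒ], not [ʃ].

No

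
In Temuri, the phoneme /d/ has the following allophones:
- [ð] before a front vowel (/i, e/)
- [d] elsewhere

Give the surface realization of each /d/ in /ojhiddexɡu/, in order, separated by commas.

Occurrence 1 (position 5): no conditioning environment matches → elsewhere allophone [d].
Occurrence 2 (position 6): before a front vowel (/i, e/) → [ð].

[d], [ð]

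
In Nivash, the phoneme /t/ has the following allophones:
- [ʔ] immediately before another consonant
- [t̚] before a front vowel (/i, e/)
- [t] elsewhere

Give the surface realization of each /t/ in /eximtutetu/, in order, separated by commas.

[t], [t̚], [t]

Occurrence 1 (position 5): no conditioning environment matches → elsewhere allophone [t].
Occurrence 2 (position 7): before a front vowel (/i, e/) → [t̚].
Occurrence 3 (position 9): no conditioning environment matches → elsewhere allophone [t].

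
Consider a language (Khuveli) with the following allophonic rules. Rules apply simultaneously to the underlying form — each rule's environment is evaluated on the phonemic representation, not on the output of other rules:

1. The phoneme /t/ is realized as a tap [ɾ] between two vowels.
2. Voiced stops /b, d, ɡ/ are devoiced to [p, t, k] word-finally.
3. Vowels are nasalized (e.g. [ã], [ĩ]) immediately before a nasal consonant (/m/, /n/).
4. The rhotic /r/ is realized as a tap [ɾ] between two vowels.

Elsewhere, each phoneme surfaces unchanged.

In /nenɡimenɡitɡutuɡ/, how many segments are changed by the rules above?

Segments that undergo a rule: /e/ → [ẽ] (rule 3); /i/ → [ĩ] (rule 3); /e/ → [ẽ] (rule 3); /t/ → [ɾ] (rule 1); /ɡ/ → [k] (rule 2).
All other segments surface unchanged.

5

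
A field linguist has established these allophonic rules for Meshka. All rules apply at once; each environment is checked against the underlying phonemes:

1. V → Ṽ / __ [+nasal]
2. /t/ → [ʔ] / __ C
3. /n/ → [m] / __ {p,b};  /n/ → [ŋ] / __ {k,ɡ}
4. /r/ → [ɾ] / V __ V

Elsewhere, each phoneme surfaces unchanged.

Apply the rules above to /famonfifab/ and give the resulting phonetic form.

[fãmõnfifab]

/f/ (word-initial): no rule targets it → [f].
Rule 1 applies to /a/ (between /f/ and /m/: before a nasal consonant) → [ã].
/m/ (between /a/ and /o/) is unaffected → [m].
/o/ (between /m/ and /n/) occurs before a nasal consonant → [õ] by rule 1.
/n/ (between /o/ and /f/) is in the target of rule 3 but the environment (before a labial or velar stop) is not met → [n].
/f/ — not in any rule's target class → [f].
/i/ (between /f/ and /f/) fails the environment for rule 1, so it stays [i].
/f/ (between /i/ and /a/) is unaffected → [f].
/a/ — between /f/ and /b/; rule 1 does not apply here → [a].
/b/ — not in any rule's target class → [b].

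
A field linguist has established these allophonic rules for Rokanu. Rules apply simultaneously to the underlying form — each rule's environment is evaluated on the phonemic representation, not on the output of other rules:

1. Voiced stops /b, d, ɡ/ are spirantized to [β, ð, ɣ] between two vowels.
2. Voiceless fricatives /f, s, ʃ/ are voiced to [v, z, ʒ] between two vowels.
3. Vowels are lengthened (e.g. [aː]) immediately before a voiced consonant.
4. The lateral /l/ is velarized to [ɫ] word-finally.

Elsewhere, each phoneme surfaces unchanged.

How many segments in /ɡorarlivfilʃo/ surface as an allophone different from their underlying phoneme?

Segments that undergo a rule: /o/ → [oː] (rule 3); /a/ → [aː] (rule 3); /i/ → [iː] (rule 3); /i/ → [iː] (rule 3).
All other segments surface unchanged.

4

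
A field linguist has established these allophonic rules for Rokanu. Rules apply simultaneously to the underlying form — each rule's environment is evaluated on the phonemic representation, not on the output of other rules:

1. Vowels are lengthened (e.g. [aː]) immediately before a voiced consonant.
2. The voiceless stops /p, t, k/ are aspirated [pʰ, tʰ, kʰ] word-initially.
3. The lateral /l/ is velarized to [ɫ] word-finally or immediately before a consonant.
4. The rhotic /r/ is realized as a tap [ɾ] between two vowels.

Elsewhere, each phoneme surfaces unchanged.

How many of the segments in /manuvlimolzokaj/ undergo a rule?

6

Segments that undergo a rule: /a/ → [aː] (rule 1); /u/ → [uː] (rule 1); /i/ → [iː] (rule 1); /o/ → [oː] (rule 1); /l/ → [ɫ] (rule 3); /a/ → [aː] (rule 1).
All other segments surface unchanged.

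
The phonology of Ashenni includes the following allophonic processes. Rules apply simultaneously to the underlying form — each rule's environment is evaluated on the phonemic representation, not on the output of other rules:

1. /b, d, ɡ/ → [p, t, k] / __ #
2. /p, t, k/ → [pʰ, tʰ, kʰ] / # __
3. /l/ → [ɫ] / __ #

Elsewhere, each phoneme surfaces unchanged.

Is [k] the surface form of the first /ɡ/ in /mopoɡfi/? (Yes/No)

/ɡ/ (between /o/ and /f/): rule 1 targets it, but not word-finally → unchanged [ɡ].
The actual realization is [ɡ], not [k].

No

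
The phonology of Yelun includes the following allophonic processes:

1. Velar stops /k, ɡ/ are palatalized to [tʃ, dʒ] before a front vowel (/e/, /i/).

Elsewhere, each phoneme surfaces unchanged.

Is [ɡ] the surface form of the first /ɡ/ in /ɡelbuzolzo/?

/ɡ/ (word-initial): before a front vowel, so rule 1 applies → [dʒ].
The actual realization is [dʒ], not [ɡ].

No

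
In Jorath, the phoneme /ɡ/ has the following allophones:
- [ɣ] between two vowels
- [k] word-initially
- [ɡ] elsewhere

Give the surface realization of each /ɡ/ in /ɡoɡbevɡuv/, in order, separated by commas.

[k], [ɡ], [ɡ]

Occurrence 1 (position 1): word-initially → [k].
Occurrence 2 (position 3): no conditioning environment matches → elsewhere allophone [ɡ].
Occurrence 3 (position 7): no conditioning environment matches → elsewhere allophone [ɡ].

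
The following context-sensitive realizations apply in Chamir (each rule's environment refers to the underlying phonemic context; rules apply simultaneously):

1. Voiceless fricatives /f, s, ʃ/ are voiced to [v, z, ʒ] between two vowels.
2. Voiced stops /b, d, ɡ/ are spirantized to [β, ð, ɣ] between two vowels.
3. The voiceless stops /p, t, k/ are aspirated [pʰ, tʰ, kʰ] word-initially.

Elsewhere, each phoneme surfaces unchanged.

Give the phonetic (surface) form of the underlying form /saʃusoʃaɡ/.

[saʒuzoʒaɡ]

/s/ — word-initial; rule 1 does not apply here → [s].
/a/ — not in any rule's target class → [a].
Rule 1 applies to /ʃ/ (between /a/ and /u/: between two vowels) → [ʒ].
/u/ (between /ʃ/ and /s/) is unaffected → [u].
Rule 1 applies to /s/ (between /u/ and /o/: between two vowels) → [z].
/o/ — not in any rule's target class → [o].
/ʃ/ (between /o/ and /a/): between two vowels, so rule 1 applies → [ʒ].
/a/ stays [a].
/ɡ/ (word-final) is in the target of rule 2 but the environment (between two vowels) is not met → [ɡ].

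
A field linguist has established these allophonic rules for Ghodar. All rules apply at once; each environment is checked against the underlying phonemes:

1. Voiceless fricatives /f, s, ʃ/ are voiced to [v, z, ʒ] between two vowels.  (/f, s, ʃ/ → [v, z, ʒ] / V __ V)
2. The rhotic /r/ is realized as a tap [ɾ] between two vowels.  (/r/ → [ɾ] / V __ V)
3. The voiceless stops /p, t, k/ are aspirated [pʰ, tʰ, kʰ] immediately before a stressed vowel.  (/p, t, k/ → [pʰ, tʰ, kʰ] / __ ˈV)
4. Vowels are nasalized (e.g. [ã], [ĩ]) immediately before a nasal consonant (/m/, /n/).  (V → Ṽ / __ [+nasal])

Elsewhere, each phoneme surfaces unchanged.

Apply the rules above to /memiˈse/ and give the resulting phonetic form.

[mẽmiˈze]

/e/ (between /m/ and /m/) occurs before a nasal consonant → [ẽ] by rule 4.
/i/ (between /m/ and /s/) fails the environment for rule 4, so it stays [i].
/s/ (between /i/ and /e/): between two vowels, so rule 1 applies → [z].
/e/ (word-final): rule 4 targets it, but not before a nasal consonant → unchanged [e].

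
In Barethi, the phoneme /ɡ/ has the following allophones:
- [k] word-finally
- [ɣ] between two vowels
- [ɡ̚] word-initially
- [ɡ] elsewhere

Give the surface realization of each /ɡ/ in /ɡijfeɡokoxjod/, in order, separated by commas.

[ɡ̚], [ɣ]

Occurrence 1 (position 1): word-initially → [ɡ̚].
Occurrence 2 (position 6): between two vowels → [ɣ].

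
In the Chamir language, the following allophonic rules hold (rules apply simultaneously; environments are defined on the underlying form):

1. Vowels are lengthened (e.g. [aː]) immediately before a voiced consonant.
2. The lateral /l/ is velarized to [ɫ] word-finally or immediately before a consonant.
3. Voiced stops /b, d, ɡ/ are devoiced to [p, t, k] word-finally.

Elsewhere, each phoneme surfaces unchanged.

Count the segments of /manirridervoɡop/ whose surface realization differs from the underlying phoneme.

Segments that undergo a rule: /a/ → [aː] (rule 1); /i/ → [iː] (rule 1); /i/ → [iː] (rule 1); /e/ → [eː] (rule 1); /o/ → [oː] (rule 1).
All other segments surface unchanged.

5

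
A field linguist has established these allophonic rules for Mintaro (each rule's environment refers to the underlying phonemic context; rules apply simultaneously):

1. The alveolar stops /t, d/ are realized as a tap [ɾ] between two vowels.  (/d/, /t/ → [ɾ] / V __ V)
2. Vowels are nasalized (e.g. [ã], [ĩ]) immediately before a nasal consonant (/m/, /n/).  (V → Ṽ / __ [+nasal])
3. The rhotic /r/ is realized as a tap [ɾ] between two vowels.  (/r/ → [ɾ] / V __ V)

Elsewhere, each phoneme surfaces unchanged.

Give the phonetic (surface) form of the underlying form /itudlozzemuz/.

/i/ (word-initial): rule 2 targets it, but not before a nasal consonant → unchanged [i].
/t/ meets the environment for rule 1 (between two vowels) → [ɾ].
/u/ (between /t/ and /d/) fails the environment for rule 2, so it stays [u].
/d/ — between /u/ and /l/; rule 1 does not apply here → [d].
/o/ (between /l/ and /z/) fails the environment for rule 2, so it stays [o].
Rule 2 applies to /e/ (between /z/ and /m/: before a nasal consonant) → [ẽ].
/u/ (between /m/ and /z/): rule 2 targets it, but not before a nasal consonant → unchanged [u].

[iɾudlozzẽmuz]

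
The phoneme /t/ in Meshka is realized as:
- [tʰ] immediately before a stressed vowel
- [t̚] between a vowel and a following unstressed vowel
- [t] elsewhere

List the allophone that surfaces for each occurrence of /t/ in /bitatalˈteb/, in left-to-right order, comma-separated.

[t̚], [t̚], [tʰ]

Occurrence 1 (position 3): between a vowel and a following unstressed vowel → [t̚].
Occurrence 2 (position 5): between a vowel and a following unstressed vowel → [t̚].
Occurrence 3 (position 8): immediately before a stressed vowel → [tʰ].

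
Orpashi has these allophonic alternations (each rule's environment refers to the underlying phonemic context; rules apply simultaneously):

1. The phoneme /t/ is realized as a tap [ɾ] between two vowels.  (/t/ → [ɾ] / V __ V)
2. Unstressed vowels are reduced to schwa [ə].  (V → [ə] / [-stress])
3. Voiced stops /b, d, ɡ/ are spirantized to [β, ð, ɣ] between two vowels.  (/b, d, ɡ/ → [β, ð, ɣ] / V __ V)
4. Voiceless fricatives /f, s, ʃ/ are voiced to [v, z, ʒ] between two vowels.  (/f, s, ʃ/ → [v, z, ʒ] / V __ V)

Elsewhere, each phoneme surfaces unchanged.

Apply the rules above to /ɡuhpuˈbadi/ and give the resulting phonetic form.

/ɡ/ — word-initial; rule 3 does not apply here → [ɡ].
/u/ (between /ɡ/ and /h/) occurs in an unstressed syllable → [ə] by rule 2.
/h/ stays [h].
/p/ (between /h/ and /u/) is unaffected → [p].
/u/ — between /p/ and /b/, in an unstressed syllable — surfaces as [ə] (rule 2).
Rule 3 applies to /b/ (between /u/ and /a/: between two vowels) → [β].
/a/ (between /b/ and /d/): rule 2 targets it, but not in an unstressed syllable → unchanged [a].
/d/ (between /a/ and /i/): between two vowels, so rule 3 applies → [ð].
/i/ (word-final) occurs in an unstressed syllable → [ə] by rule 2.

[ɡəhpəˈβaðə]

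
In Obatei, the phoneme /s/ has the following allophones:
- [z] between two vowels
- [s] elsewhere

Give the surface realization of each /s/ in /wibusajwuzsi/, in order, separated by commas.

Occurrence 1 (position 5): between two vowels → [z].
Occurrence 2 (position 11): no conditioning environment matches → elsewhere allophone [s].

[z], [s]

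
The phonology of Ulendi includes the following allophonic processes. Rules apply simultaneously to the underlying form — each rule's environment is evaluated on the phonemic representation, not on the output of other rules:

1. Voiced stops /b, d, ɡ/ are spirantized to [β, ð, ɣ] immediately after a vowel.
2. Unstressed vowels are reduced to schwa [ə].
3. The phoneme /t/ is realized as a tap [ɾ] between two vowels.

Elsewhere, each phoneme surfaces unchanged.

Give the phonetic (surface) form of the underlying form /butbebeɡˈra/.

/b/ (word-initial): rule 1 targets it, but not immediately after a vowel → unchanged [b].
/u/ — between /b/ and /t/, in an unstressed syllable — surfaces as [ə] (rule 2).
/t/ (between /u/ and /b/) is in the target of rule 3 but the environment (between two vowels) is not met → [t].
/b/ — between /t/ and /e/; rule 1 does not apply here → [b].
/e/ — between /b/ and /b/, in an unstressed syllable — surfaces as [ə] (rule 2).
/b/ — between /e/ and /e/, immediately after a vowel — surfaces as [β] (rule 1).
/e/ — between /b/ and /ɡ/, in an unstressed syllable — surfaces as [ə] (rule 2).
/ɡ/ — between /e/ and /r/, immediately after a vowel — surfaces as [ɣ] (rule 1).
/r/ — not in any rule's target class → [r].
/a/ (word-final) is in the target of rule 2 but the environment (in an unstressed syllable) is not met → [a].

[bətbəβəɣˈra]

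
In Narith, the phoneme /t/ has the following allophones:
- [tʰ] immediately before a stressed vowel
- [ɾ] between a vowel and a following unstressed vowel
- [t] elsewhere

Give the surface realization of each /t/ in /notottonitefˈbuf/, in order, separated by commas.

[ɾ], [t], [t], [ɾ]

Occurrence 1 (position 3): between a vowel and an unstressed vowel → [ɾ].
Occurrence 2 (position 5): no conditioning environment matches → elsewhere allophone [t].
Occurrence 3 (position 6): no conditioning environment matches → elsewhere allophone [t].
Occurrence 4 (position 10): between a vowel and an unstressed vowel → [ɾ].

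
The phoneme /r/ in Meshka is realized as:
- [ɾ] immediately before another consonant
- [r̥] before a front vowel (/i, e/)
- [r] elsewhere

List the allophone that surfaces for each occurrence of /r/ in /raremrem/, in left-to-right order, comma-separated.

[r], [r̥], [r̥]

Occurrence 1 (position 1): no conditioning environment matches → elsewhere allophone [r].
Occurrence 2 (position 3): before a front vowel (/i, e/) → [r̥].
Occurrence 3 (position 6): before a front vowel (/i, e/) → [r̥].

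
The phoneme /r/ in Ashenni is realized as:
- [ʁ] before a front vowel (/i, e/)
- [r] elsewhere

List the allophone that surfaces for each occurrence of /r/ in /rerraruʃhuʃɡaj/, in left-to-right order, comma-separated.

[ʁ], [r], [r], [r]

Occurrence 1 (position 1): before a front vowel (/i, e/) → [ʁ].
Occurrence 2 (position 3): no conditioning environment matches → elsewhere allophone [r].
Occurrence 3 (position 4): no conditioning environment matches → elsewhere allophone [r].
Occurrence 4 (position 6): no conditioning environment matches → elsewhere allophone [r].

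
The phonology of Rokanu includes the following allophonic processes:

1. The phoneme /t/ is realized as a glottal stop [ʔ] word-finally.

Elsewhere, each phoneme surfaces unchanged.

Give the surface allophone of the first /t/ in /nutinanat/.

/t/ (between /u/ and /i/) is in the target of rule 1 but the environment (word-finally) is not met → [t].

[t]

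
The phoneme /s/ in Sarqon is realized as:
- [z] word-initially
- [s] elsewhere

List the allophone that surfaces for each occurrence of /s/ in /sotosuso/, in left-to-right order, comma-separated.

[z], [s], [s]

Occurrence 1 (position 1): word-initially → [z].
Occurrence 2 (position 5): no conditioning environment matches → elsewhere allophone [s].
Occurrence 3 (position 7): no conditioning environment matches → elsewhere allophone [s].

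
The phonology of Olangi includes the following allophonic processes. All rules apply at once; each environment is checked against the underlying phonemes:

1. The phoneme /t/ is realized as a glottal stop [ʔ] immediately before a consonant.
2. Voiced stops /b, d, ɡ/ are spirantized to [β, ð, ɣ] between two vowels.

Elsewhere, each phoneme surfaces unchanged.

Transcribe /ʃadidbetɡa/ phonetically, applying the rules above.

/ʃ/ stays [ʃ].
/a/ (between /ʃ/ and /d/) is unaffected → [a].
/d/ — between /a/ and /i/, between two vowels — surfaces as [ð] (rule 2).
/i/ (between /d/ and /d/) is unaffected → [i].
/d/ (between /i/ and /b/): rule 2 targets it, but not between two vowels → unchanged [d].
/b/ (between /d/ and /e/): rule 2 targets it, but not between two vowels → unchanged [b].
/e/ (between /b/ and /t/): no rule targets it → [e].
/t/ (between /e/ and /ɡ/): immediately before a consonant, so rule 1 applies → [ʔ].
/ɡ/ (between /t/ and /a/): rule 2 targets it, but not between two vowels → unchanged [ɡ].
/a/ (word-final): no rule targets it → [a].

[ʃaðidbeʔɡa]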